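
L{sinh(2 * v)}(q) 2/(q^2 - 4)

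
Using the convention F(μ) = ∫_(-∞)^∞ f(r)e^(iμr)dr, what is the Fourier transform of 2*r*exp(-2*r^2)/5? sqrt(2)*I*sqrt(pi)*μ*exp(-μ^2/8)/20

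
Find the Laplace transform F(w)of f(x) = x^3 6/w^4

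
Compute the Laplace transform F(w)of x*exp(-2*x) (w + 2)^(-2)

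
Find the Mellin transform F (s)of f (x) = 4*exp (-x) 4*gamma (s)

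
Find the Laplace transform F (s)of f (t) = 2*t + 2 2/s^2 + 2/s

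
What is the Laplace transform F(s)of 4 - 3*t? 4/s - 3/s^2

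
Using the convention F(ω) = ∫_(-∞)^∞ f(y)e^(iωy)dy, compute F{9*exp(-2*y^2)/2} 9*sqrt(2)*sqrt(pi)*exp(-ω^2/8)/4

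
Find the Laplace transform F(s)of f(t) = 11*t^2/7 22/(7*s^3)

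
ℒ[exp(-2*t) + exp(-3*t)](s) 1/(s + 3) + 1/(s + 2)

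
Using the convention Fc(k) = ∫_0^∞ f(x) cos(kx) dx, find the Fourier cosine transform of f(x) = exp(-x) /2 1/(2 * (k^2 + 1) ) 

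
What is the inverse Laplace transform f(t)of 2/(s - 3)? 2 * exp(3 * t)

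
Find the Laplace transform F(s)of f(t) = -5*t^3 -30/s^4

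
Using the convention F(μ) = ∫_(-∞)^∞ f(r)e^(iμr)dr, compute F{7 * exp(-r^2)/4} 7 * sqrt(pi) * exp(-μ^2/4)/4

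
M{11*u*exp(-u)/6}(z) 11*gamma(z + 1)/6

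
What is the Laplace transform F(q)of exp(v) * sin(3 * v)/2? 3/(2 * ((q - 1)^2 + 9))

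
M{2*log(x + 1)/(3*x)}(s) -2*pi*csc(pi*s)/(3*s - 3)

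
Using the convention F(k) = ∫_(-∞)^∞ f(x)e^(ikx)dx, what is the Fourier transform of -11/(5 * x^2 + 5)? -11 * pi * exp(-Abs(k))/5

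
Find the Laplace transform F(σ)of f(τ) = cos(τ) σ/(σ^2+1)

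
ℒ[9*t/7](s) 9/(7*s^2)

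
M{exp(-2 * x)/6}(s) gamma(s)/(6 * 2^s)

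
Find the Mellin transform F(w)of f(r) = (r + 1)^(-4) gamma(w)*gamma(4 - w)/6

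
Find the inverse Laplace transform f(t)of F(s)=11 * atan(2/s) 11 * sin(2 * t)/t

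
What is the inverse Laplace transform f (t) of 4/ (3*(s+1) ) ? 4*exp (-t) /3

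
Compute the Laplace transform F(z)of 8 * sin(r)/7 8/(7 * (z^2 + 1))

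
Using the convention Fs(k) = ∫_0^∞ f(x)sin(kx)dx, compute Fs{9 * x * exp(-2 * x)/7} 36 * k/(7 * (k^2 + 4)^2)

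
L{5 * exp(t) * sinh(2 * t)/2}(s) 5/((s - 1)^2 - 4)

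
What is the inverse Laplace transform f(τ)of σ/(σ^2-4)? cosh(2*τ)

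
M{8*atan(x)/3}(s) -4*pi*sec(pi*s/2)/(3*s)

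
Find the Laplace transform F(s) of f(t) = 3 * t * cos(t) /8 3 * (s^2 - 1) /(8 * (s^2+1) ^2) 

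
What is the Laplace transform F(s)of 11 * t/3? 11/(3 * s^2)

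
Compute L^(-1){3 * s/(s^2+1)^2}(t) 3 * t * sin(t)/2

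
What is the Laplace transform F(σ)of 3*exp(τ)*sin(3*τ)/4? 9/(4*((σ - 1)^2 + 9))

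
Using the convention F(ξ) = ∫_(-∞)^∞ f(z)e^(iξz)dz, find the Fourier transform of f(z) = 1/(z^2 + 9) pi*exp(-3*Abs(ξ))/3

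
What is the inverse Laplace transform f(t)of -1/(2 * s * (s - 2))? -exp(t) * sinh(t)/2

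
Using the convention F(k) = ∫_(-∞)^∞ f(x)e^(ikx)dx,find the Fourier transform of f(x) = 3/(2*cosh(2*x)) 3*pi/(4*cosh(pi*k/4))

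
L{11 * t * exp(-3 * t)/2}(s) 11/(2 * (s + 3)^2)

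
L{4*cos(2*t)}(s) 4*s/(s^2 + 4)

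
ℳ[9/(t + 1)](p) 9*pi*csc(pi*p)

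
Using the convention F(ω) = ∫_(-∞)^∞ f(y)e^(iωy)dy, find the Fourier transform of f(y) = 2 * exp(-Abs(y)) 4/(ω^2 + 1)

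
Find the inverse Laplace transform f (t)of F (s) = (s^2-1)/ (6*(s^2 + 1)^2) t*cos (t)/6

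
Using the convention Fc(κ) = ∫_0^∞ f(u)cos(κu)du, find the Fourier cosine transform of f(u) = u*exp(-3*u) (9 - κ^2)/(κ^2+9)^2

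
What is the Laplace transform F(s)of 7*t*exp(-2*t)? 7/(s + 2)^2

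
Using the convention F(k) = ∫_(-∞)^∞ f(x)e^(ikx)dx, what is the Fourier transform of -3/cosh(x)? -3 * pi/cosh(pi * k/2)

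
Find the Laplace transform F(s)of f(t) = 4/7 4/(7*s)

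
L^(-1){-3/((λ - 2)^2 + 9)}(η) -exp(2*η)*sin(3*η)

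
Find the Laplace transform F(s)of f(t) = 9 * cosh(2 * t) 9 * s/(s^2-4)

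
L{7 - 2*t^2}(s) 7/s - 4/s^3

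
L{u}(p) p^(-2)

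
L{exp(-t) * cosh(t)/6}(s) (s+1)/(6 * s * (s+2))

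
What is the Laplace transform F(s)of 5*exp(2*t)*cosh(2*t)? 5*(s - 2)/(s*(s - 4))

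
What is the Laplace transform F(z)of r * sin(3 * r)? 6 * z/(z^2 + 9)^2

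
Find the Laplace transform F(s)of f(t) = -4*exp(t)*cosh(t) 4*(1 - s)/(s*(s - 2))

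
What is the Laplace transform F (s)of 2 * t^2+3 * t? 4/s^3+3/s^2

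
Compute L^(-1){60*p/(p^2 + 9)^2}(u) 10*u*sin(3*u)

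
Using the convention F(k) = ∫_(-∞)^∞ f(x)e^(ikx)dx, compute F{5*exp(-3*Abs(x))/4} 15/(2*(k^2 + 9))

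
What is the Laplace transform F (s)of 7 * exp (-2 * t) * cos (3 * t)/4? 7 * (s + 2)/ (4 * ( (s + 2)^2 + 9))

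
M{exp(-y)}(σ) gamma(σ)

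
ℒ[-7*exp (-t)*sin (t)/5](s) -7/ (5*(s + 1)^2 + 5)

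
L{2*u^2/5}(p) 4/(5*p^3)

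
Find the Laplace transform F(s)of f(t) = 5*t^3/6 5/s^4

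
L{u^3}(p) 6/p^4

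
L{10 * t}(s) 10/s^2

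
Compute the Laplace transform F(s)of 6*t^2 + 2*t 12/s^3 + 2/s^2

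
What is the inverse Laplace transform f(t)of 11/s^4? 11*t^3/6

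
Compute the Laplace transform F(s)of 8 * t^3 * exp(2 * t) 48/(s - 2)^4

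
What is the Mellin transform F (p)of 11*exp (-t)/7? 11*gamma (p)/7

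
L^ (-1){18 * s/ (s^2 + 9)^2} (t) 3 * t * sin (3 * t)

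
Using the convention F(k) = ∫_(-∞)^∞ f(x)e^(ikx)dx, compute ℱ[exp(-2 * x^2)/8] sqrt(2) * sqrt(pi) * exp(-k^2/8)/16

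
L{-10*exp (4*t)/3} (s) -10/ (3*s - 12)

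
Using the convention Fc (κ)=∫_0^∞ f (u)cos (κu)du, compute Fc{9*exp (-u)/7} 9/ (7*(κ^2 + 1))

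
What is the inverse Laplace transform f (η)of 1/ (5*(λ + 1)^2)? η*exp (-η)/5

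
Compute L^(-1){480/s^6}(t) 4*t^5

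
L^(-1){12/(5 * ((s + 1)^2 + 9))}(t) 4 * exp(-t) * sin(3 * t)/5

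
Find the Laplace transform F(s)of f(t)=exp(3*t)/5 1/(5*(s - 3))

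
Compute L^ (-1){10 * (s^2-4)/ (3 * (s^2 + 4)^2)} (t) 10 * t * cos (2 * t)/3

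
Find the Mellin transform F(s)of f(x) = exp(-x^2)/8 gamma(s/2)/16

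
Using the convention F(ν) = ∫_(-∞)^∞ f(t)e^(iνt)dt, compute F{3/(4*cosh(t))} 3*pi/(4*cosh(pi*ν/2))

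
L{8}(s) 8/s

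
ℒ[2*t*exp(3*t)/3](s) 2/(3*(s - 3)^2)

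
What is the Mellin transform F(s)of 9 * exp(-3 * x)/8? 3^(2 - s) * gamma(s)/8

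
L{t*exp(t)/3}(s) 1/(3*(s - 1)^2)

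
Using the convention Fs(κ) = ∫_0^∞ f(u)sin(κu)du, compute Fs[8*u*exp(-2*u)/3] 32*κ/(3*(κ^2 + 4)^2)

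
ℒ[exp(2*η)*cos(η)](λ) (λ - 2)/((λ - 2)^2 + 1)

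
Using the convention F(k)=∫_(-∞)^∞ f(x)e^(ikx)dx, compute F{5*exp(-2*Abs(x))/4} 5/(k^2 + 4)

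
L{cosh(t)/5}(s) s/(5 * (s^2-1))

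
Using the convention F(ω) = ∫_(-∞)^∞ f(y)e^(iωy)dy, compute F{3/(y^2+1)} 3 * pi * exp(-Abs(ω))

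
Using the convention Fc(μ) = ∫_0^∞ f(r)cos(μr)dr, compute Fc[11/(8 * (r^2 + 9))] 11 * pi * exp(-3 * μ)/48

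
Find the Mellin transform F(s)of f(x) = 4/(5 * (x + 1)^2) -4 * pi * (s - 1)/(5 * sin(pi * s))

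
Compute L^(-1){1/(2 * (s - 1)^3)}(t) t^2 * exp(t)/4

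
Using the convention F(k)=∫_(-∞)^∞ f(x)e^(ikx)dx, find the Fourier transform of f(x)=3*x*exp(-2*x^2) 3*sqrt(2)*I*sqrt(pi)*k*exp(-k^2/8)/8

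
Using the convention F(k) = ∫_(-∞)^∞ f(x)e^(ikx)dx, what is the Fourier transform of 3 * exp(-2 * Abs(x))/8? 3/(2 * (k^2 + 4))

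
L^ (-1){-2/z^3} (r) -r^2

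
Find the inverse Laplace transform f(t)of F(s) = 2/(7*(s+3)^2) 2*t*exp(-3*t)/7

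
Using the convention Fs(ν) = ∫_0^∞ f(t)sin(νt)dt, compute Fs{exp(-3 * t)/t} atan(ν/3)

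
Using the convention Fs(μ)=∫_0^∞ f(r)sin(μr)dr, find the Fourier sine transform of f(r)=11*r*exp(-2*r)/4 11*μ/(μ^2 + 4)^2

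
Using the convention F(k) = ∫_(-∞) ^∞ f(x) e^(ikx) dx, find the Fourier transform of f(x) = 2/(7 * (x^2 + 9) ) 2 * pi * exp(-3 * Abs(k) ) /21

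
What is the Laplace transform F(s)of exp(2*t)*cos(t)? (s - 2)/((s - 2)^2 + 1)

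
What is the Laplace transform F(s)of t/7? 1/(7 * s^2)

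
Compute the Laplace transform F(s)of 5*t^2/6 5/(3*s^3)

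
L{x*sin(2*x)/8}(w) w/(2*(w^2 + 4)^2)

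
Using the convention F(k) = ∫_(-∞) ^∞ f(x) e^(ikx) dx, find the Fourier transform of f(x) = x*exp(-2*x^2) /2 sqrt(2)*I*sqrt(pi)*k*exp(-k^2/8) /16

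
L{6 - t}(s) 6/s - 1/s^2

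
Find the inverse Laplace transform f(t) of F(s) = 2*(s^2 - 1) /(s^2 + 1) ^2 2*t*cos(t) 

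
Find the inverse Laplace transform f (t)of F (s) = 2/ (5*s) 2/5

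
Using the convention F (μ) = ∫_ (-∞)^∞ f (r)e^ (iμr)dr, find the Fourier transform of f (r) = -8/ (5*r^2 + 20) -4*pi*exp (-2*Abs (μ))/5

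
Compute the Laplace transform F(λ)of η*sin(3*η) 6*λ/(λ^2 + 9)^2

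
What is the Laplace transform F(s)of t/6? 1/(6 * s^2)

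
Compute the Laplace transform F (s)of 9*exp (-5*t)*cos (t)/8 9*(s + 5)/ (8*( (s + 5)^2 + 1))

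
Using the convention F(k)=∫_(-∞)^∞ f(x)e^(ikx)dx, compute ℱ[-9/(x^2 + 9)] -3 * pi * exp(-3 * Abs(k))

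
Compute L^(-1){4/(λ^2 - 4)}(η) 2*sinh(2*η)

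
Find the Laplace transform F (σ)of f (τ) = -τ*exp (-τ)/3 -1/ (3*(σ + 1)^2)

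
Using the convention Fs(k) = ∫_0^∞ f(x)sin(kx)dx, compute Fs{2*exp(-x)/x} 2*atan(k)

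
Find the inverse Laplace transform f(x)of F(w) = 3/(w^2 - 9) sinh(3*x)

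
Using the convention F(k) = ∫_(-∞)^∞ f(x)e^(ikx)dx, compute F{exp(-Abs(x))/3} 2/(3*(k^2 + 1))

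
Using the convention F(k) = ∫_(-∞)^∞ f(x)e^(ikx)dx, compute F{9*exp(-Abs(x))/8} 9/(4*(k^2 + 1))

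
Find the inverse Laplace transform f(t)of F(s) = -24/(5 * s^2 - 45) -8 * sinh(3 * t)/5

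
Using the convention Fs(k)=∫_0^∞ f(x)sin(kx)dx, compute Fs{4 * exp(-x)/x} 4 * atan(k)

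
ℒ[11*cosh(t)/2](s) 11*s/(2*(s^2-1))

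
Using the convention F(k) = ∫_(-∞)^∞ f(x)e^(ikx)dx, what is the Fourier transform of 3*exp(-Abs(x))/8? 3/(4*(k^2 + 1))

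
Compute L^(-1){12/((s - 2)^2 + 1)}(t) 12 * exp(2 * t) * sin(t)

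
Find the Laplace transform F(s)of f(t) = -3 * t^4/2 -36/s^5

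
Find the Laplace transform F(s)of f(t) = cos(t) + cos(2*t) s/(s^2 + 1) + s/(s^2 + 4)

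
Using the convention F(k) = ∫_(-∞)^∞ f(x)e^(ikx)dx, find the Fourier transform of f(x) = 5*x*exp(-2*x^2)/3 5*sqrt(2)*I*sqrt(pi)*k*exp(-k^2/8)/24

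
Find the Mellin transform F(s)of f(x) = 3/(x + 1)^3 3*pi*(s - 2)*(s - 1)/(2*sin(pi*s))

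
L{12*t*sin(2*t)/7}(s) 48*s/(7*(s^2 + 4)^2)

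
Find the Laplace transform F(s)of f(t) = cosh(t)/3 s/(3*(s^2 - 1))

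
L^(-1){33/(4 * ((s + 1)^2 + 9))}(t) 11 * exp(-t) * sin(3 * t)/4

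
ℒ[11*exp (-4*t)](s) 11/ (s+4)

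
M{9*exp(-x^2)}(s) 9*gamma(s/2)/2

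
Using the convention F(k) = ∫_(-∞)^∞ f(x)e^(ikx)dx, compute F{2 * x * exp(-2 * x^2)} sqrt(2) * I * sqrt(pi) * k * exp(-k^2/8)/4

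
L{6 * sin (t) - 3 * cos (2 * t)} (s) 6/ (s^2+1) - 3 * s/ (s^2+4)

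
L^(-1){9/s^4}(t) 3 * t^3/2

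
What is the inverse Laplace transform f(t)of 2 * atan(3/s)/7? 2 * sin(3 * t)/(7 * t)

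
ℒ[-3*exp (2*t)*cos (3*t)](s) 3*(2 - s)/ ( (s - 2)^2 + 9)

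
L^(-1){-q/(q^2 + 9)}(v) -cos(3*v)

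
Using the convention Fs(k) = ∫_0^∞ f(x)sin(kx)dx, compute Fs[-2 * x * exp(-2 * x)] -8 * k/(k^2 + 4)^2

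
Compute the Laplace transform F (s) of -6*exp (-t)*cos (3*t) 6*(-s - 1) / ( (s + 1) ^2 + 9) 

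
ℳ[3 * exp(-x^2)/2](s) 3 * gamma(s/2)/4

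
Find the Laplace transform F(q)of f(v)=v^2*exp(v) 2/(q - 1)^3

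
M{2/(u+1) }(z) 2*pi*csc(pi*z) 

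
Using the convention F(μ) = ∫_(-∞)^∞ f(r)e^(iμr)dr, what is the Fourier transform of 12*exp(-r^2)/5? 12*sqrt(pi)*exp(-μ^2/4)/5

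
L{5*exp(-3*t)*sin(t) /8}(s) 5/(8*((s + 3) ^2 + 1) ) 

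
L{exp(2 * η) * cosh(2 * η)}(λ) (λ - 2)/(λ * (λ - 4))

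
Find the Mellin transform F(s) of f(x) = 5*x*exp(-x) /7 5*gamma(s+1) /7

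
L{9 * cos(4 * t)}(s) 9 * s/(s^2 + 16)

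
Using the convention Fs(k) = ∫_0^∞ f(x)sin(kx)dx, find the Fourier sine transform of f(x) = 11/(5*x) 11*pi/10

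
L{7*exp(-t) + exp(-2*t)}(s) 7/(s + 1) + 1/(s + 2)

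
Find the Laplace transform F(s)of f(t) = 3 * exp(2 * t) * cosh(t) 3 * (s - 2)/((s - 2)^2-1)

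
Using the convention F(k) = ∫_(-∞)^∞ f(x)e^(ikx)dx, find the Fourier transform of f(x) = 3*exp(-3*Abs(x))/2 9/(k^2 + 9)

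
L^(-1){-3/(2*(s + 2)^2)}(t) -3*t*exp(-2*t)/2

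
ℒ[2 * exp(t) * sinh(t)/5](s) 2/(5 * s * (s - 2))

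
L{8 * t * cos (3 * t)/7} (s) 8 * (s^2 - 9)/ (7 * (s^2 + 9)^2)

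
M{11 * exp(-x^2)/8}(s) 11 * gamma(s/2)/16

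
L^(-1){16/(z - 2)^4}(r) 8*r^3*exp(2*r)/3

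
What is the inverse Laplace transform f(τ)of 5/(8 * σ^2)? 5 * τ/8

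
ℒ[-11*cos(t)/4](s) -11*s/(4*s^2 + 4)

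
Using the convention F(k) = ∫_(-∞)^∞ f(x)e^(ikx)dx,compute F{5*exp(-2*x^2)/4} 5*sqrt(2)*sqrt(pi)*exp(-k^2/8)/8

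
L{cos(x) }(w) w/(w^2 + 1) 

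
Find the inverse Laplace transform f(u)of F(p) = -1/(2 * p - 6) -exp(3 * u)/2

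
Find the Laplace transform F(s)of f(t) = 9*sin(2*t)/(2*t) 9*atan(2/s)/2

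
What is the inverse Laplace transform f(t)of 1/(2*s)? 1/2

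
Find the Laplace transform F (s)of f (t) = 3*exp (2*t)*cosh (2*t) 3*(s - 2)/ (s*(s - 4))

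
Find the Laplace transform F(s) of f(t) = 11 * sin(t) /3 11/(3 * (s^2+1) ) 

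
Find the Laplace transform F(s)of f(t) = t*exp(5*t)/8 1/(8*(s - 5)^2)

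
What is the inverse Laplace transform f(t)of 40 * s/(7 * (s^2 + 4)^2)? 10 * t * sin(2 * t)/7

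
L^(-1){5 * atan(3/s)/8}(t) 5 * sin(3 * t)/(8 * t)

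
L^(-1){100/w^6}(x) 5*x^5/6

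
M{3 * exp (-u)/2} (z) 3 * gamma (z)/2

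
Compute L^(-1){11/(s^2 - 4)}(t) 11*sinh(2*t)/2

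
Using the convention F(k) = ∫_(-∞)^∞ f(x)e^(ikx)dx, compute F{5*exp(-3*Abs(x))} 30/(k^2 + 9)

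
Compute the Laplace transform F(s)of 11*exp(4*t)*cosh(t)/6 11*(s - 4)/(6*((s - 4)^2 - 1))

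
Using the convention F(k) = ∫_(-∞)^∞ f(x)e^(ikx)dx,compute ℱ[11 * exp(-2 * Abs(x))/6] 22/(3 * (k^2 + 4))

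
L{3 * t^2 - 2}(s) 6/s^3 - 2/s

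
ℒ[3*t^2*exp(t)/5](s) 6/(5*(s - 1)^3)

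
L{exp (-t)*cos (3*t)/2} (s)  (s+1)/ (2*( (s+1)^2+9))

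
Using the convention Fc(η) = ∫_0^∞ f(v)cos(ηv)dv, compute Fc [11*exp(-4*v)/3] 44/(3*(η^2 + 16))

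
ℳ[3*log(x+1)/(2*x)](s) -3*pi*csc(pi*s)/(2*s - 2)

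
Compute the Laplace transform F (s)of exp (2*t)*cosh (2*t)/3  (s - 2)/ (3*s*(s - 4))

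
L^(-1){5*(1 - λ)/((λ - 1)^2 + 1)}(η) -5*exp(η)*cos(η)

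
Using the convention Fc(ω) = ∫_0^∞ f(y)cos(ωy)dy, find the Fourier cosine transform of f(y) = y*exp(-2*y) (4 - ω^2)/(ω^2 + 4)^2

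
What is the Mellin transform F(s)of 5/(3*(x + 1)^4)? 5*gamma(s)*gamma(4 - s)/18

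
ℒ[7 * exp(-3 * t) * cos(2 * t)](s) 7 * (s + 3)/((s + 3)^2 + 4)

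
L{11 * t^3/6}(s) 11/s^4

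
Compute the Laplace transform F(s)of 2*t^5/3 80/s^6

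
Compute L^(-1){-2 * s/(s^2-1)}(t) -2 * cosh(t)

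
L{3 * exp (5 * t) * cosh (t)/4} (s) 3 * (s - 5)/ (4 * ( (s - 5)^2-1))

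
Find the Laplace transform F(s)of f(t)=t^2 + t 2/s^3 + s^(-2)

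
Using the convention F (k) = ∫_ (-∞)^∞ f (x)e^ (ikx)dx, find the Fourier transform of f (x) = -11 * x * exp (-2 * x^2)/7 -11 * sqrt (2) * I * sqrt (pi) * k * exp (-k^2/8)/56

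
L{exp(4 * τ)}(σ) 1/(σ - 4)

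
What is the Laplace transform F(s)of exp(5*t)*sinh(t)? 1/((s - 5)^2 - 1)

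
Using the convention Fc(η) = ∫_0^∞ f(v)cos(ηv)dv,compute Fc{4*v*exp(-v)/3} 4*(1 - η^2)/(3*(η^2 + 1)^2)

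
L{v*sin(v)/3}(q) 2*q/(3*(q^2+1)^2)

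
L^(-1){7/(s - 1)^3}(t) 7*t^2*exp(t)/2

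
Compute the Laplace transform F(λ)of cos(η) λ/(λ^2 + 1)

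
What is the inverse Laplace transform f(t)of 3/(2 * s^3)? 3 * t^2/4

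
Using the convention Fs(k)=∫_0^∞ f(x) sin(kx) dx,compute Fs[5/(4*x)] 5*pi/8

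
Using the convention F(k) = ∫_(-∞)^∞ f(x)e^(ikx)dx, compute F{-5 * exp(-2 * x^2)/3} -5 * sqrt(2) * sqrt(pi) * exp(-k^2/8)/6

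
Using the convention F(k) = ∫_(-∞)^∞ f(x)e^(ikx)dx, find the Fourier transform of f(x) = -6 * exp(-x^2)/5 -6 * sqrt(pi) * exp(-k^2/4)/5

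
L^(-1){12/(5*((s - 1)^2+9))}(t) 4*exp(t)*sin(3*t)/5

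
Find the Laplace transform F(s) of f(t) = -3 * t -3/s^2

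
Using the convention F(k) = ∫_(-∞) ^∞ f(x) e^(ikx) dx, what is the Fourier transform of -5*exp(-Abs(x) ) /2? -5/(k^2 + 1) 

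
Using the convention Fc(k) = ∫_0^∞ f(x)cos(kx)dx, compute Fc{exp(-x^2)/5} sqrt(pi) * exp(-k^2/4)/10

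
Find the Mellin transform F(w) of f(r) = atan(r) -pi*sec(pi*w/2) /(2*w) 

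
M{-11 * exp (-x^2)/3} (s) -11 * gamma (s/2)/6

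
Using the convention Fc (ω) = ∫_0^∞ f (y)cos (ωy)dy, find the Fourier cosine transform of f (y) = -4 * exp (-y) -4/ (ω^2 + 1)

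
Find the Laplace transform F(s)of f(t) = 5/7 5/(7*s)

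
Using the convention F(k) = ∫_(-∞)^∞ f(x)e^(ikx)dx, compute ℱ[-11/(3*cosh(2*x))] -11*pi/(6*cosh(pi*k/4))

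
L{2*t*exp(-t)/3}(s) 2/(3*(s + 1)^2)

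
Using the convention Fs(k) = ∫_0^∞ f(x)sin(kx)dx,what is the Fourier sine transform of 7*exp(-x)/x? 7*atan(k)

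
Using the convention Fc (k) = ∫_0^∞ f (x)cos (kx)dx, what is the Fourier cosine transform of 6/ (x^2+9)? pi * exp (-3 * k)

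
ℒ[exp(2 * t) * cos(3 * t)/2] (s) (s - 2)/(2 * ((s - 2)^2 + 9))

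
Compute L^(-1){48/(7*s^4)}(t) 8*t^3/7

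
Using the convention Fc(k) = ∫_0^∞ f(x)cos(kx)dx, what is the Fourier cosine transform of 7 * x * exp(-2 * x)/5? 7 * (4 - k^2)/(5 * (k^2 + 4)^2)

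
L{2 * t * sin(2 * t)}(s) 8 * s/(s^2 + 4)^2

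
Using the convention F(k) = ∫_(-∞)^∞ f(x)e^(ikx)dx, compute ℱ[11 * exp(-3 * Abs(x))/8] 33/(4 * (k^2 + 9))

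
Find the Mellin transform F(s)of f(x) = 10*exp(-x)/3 10*gamma(s)/3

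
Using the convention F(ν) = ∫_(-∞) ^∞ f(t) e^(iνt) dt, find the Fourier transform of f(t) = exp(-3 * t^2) sqrt(3) * sqrt(pi) * exp(-ν^2/12) /3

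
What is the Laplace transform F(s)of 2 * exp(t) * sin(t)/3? 2/(3 * ((s - 1)^2 + 1))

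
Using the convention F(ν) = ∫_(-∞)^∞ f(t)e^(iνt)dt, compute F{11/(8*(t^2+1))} 11*pi*exp(-Abs(ν))/8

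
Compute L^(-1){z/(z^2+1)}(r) cos(r)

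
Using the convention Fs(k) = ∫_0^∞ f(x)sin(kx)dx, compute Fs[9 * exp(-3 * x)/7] 9 * k/(7 * (k^2 + 9))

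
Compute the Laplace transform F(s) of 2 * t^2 4/s^3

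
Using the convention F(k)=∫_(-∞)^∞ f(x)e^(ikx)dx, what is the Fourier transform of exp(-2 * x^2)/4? sqrt(2) * sqrt(pi) * exp(-k^2/8)/8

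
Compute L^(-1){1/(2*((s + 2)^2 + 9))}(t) exp(-2*t)*sin(3*t)/6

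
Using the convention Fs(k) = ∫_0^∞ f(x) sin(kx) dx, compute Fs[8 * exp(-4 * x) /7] 8 * k/(7 * (k^2 + 16) ) 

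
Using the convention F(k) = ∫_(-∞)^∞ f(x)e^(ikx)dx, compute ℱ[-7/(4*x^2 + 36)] -7*pi*exp(-3*Abs(k))/12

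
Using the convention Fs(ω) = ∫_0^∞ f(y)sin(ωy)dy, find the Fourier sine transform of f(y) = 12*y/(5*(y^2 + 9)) 6*pi*exp(-3*ω)/5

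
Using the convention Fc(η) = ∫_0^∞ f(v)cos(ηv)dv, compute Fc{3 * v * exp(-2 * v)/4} 3 * (4 - η^2)/(4 * (η^2 + 4)^2)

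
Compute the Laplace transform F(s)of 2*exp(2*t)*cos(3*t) 2*(s - 2)/((s - 2)^2+9)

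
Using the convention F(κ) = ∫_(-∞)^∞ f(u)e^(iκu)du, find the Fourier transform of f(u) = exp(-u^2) sqrt(pi) * exp(-κ^2/4)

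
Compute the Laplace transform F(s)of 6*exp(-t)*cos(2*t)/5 6*(s + 1)/(5*((s + 1)^2 + 4))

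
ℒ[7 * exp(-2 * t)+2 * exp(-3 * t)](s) 7/(s+2)+2/(s+3)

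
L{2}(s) 2/s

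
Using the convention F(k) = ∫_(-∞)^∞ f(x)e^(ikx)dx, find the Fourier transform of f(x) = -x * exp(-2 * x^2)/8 -sqrt(2) * I * sqrt(pi) * k * exp(-k^2/8)/64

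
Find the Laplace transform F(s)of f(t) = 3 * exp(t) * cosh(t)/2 3 * (s - 1)/(2 * s * (s - 2))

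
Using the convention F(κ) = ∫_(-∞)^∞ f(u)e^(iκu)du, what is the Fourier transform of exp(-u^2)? sqrt(pi)*exp(-κ^2/4)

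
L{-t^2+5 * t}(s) 5/s^2 - 2/s^3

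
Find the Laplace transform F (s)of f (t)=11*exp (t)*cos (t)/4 11*(s - 1)/ (4*( (s - 1)^2 + 1))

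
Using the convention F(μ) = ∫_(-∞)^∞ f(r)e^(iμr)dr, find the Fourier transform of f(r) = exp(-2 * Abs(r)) 4/(μ^2 + 4)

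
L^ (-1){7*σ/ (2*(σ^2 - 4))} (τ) 7*cosh (2*τ)/2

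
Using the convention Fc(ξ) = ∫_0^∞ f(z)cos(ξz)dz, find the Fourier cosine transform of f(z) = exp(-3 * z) 3/(ξ^2+9)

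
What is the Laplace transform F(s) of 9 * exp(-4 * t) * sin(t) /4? 9/(4 * ((s + 4) ^2 + 1) ) 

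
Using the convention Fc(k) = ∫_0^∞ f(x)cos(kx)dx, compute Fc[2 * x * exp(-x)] 2 * (1 - k^2)/(k^2 + 1)^2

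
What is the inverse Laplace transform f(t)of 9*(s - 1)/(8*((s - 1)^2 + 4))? 9*exp(t)*cos(2*t)/8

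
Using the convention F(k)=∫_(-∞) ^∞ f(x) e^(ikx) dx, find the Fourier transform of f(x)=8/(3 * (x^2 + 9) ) 8 * pi * exp(-3 * Abs(k) ) /9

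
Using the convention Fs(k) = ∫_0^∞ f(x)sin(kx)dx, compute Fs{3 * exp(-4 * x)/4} 3 * k/(4 * (k^2 + 16))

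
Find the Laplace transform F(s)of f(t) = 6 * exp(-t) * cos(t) 6 * (s + 1)/((s + 1)^2 + 1)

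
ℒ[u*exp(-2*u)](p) (p + 2)^(-2)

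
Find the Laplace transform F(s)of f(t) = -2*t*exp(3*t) -2/(s - 3)^2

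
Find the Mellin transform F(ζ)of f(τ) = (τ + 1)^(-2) (-pi * ζ + pi)/sin(pi * ζ)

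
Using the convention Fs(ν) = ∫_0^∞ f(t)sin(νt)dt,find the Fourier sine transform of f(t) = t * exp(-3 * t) 6 * ν/(ν^2 + 9)^2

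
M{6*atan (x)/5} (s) -3*pi*sec (pi*s/2)/ (5*s)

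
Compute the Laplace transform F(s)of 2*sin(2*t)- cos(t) 4/(s^2 + 4)- s/(s^2 + 1)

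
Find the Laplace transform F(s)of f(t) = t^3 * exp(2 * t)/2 3/(s - 2)^4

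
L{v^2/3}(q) 2/(3*q^3)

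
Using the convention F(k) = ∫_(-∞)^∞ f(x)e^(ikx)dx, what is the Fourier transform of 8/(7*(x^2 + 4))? 4*pi*exp(-2*Abs(k))/7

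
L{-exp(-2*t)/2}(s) -1/(2*s + 4)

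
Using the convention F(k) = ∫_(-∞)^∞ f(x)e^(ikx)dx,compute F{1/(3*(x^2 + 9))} pi*exp(-3*Abs(k))/9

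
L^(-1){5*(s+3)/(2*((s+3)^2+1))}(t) 5*exp(-3*t)*cos(t)/2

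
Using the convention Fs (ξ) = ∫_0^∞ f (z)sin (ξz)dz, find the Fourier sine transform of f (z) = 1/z pi/2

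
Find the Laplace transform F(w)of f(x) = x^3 6/w^4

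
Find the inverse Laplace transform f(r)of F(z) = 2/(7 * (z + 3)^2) 2 * r * exp(-3 * r)/7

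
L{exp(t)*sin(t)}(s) 1/((s - 1)^2+1)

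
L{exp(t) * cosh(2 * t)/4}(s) (s - 1)/(4 * ((s - 1)^2 - 4))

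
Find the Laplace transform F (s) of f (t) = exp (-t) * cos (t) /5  (s+1) / (5 * ( (s+1) ^2+1) ) 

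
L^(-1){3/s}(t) 3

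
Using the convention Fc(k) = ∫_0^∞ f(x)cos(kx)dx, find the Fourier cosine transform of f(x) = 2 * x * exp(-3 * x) 2 * (9 - k^2)/(k^2 + 9)^2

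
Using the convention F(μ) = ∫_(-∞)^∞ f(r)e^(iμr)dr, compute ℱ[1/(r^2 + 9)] pi*exp(-3*Abs(μ))/3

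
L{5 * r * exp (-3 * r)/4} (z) 5/ (4 * (z + 3)^2)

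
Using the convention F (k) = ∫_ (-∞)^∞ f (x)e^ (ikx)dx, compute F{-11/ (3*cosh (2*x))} -11*pi/ (6*cosh (pi*k/4))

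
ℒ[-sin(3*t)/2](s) -3/(2*s^2 + 18)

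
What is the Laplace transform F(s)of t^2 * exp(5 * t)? 2/(s - 5)^3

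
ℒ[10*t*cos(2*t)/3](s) 10*(s^2 - 4)/(3*(s^2 + 4)^2)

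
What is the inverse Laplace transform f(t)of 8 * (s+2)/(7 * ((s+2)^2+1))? 8 * exp(-2 * t) * cos(t)/7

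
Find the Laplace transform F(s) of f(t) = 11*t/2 11/(2*s^2) 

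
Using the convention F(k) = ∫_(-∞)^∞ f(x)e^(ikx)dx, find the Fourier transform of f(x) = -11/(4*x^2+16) -11*pi*exp(-2*Abs(k))/8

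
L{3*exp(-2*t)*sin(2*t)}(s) 6/((s + 2)^2 + 4)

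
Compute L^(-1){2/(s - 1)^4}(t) t^3*exp(t)/3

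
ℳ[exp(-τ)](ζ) gamma(ζ)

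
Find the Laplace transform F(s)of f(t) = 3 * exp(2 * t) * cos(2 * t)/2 3 * (s - 2)/(2 * ((s - 2)^2 + 4))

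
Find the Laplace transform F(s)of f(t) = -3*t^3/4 -9/(2*s^4)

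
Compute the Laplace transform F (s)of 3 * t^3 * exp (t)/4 9/ (2 * (s - 1)^4)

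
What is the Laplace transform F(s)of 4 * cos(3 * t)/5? 4 * s/(5 * (s^2+9))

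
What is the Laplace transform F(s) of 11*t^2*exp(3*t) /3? 22/(3*(s - 3) ^3) 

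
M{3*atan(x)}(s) -3*pi*sec(pi*s/2)/(2*s)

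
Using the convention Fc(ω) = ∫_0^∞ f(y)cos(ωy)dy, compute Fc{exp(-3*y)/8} 3/(8*(ω^2 + 9))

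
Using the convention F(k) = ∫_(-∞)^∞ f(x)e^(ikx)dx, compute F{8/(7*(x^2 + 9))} 8*pi*exp(-3*Abs(k))/21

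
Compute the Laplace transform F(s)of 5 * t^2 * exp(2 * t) 10/(s - 2)^3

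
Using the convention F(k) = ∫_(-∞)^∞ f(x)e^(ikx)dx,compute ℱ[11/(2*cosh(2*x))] 11*pi/(4*cosh(pi*k/4))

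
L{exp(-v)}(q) 1/(q+1)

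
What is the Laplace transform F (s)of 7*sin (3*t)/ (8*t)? 7*atan (3/s)/8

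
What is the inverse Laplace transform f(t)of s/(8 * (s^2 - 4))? cosh(2 * t)/8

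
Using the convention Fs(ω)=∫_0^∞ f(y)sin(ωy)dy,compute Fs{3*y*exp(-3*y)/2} 9*ω/(ω^2+9)^2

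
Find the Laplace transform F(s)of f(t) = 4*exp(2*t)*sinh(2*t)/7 8/(7*s*(s - 4))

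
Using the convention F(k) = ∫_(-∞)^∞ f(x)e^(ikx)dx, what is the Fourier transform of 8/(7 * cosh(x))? 8 * pi/(7 * cosh(pi * k/2))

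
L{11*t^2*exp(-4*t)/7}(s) 22/(7*(s + 4)^3)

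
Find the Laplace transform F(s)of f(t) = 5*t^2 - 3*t 10/s^3 - 3/s^2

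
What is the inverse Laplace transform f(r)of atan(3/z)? sin(3*r)/r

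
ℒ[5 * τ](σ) 5/σ^2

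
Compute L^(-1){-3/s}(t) -3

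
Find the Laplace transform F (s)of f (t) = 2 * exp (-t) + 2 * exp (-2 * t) 2/ (s + 1) + 2/ (s + 2)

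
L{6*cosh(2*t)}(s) 6*s/(s^2 - 4)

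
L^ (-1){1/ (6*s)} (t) 1/6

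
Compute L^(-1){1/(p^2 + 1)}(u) sin(u)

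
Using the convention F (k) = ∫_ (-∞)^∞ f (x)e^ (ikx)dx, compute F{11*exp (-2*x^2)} 11*sqrt (2)*sqrt (pi)*exp (-k^2/8)/2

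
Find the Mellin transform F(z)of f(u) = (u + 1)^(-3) pi * (z - 2) * (z - 1)/(2 * sin(pi * z))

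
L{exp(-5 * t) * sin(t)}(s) 1/((s + 5)^2 + 1)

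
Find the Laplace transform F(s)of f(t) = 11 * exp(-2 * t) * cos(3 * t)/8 11 * (s + 2)/(8 * ((s + 2)^2 + 9))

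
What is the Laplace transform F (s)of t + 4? 4/s + s^ (-2)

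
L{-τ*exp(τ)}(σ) -1/(σ - 1)^2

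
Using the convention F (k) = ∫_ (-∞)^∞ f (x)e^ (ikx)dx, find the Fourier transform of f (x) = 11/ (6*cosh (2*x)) 11*pi/ (12*cosh (pi*k/4))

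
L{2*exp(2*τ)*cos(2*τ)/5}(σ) 2*(σ - 2)/(5*((σ - 2)^2 + 4))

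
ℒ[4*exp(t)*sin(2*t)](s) 8/((s - 1)^2+4)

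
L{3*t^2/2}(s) 3/s^3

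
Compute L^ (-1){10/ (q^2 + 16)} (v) 5*sin (4*v)/2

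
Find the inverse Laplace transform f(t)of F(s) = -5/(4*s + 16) -5*exp(-4*t)/4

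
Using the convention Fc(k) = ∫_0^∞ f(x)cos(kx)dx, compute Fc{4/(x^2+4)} pi * exp(-2 * k)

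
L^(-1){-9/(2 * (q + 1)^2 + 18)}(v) -3 * exp(-v) * sin(3 * v)/2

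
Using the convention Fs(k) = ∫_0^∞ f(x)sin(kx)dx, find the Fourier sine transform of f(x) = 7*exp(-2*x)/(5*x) 7*atan(k/2)/5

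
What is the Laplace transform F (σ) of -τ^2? -2/σ^3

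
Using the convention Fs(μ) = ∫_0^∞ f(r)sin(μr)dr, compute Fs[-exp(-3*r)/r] -atan(μ/3)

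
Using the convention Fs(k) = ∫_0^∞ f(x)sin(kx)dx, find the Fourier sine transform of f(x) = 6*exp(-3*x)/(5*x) 6*atan(k/3)/5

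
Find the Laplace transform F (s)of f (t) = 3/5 3/ (5*s)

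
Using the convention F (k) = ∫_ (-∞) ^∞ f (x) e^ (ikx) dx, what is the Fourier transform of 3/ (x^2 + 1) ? 3*pi*exp (-Abs (k) ) 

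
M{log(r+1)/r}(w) -pi*csc(pi*w)/(w - 1)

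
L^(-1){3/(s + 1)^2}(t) 3 * t * exp(-t)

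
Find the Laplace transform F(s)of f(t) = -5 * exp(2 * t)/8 -5/(8 * s - 16)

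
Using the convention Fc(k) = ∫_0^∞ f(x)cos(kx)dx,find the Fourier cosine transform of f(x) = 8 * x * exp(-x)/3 8 * (1 - k^2)/(3 * (k^2 + 1)^2)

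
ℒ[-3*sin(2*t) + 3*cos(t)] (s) 3*s/(s^2 + 1) - 6/(s^2 + 4)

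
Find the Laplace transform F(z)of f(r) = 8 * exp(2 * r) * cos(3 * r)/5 8 * (z - 2)/(5 * ((z - 2)^2 + 9))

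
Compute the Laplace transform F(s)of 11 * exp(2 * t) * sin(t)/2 11/(2 * ((s - 2)^2+1))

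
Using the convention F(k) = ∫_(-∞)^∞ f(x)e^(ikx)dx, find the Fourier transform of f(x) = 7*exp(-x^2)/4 7*sqrt(pi)*exp(-k^2/4)/4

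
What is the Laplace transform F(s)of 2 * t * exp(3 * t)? 2/(s - 3)^2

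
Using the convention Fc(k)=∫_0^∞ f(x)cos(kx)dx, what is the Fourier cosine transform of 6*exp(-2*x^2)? 3*sqrt(2)*sqrt(pi)*exp(-k^2/8)/2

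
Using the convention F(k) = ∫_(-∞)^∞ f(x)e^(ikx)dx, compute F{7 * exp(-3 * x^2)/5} 7 * sqrt(3) * sqrt(pi) * exp(-k^2/12)/15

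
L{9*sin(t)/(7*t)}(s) 9*atan(1/s)/7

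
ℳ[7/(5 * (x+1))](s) 7 * pi * csc(pi * s)/5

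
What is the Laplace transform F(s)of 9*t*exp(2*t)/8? 9/(8*(s - 2)^2)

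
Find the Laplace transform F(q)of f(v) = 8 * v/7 8/(7 * q^2)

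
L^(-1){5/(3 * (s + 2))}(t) 5 * exp(-2 * t)/3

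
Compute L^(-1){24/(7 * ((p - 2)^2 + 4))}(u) 12 * exp(2 * u) * sin(2 * u)/7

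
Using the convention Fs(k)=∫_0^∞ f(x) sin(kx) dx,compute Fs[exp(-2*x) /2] k/(2*(k^2+4) ) 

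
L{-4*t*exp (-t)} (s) -4/ (s+1)^2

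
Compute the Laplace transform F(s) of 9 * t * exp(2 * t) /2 9/(2 * (s - 2) ^2) 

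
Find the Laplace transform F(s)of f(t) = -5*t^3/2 -15/s^4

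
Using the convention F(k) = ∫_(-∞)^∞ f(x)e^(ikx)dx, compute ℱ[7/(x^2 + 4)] 7*pi*exp(-2*Abs(k))/2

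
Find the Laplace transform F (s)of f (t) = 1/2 1/ (2*s)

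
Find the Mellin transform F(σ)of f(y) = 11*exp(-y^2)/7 11*gamma(σ/2)/14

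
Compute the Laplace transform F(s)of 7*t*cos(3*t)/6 7*(s^2 - 9)/(6*(s^2+9)^2)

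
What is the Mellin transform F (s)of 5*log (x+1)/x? -5*pi*csc (pi*s)/ (s - 1)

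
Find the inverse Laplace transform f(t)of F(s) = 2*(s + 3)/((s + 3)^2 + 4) 2*exp(-3*t)*cos(2*t)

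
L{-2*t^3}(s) -12/s^4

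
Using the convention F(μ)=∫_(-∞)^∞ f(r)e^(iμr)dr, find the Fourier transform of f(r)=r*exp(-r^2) I*sqrt(pi)*μ*exp(-μ^2/4)/2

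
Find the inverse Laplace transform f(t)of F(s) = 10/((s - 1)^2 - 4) 5 * exp(t) * sinh(2 * t)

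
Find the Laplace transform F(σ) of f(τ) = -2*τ -2/σ^2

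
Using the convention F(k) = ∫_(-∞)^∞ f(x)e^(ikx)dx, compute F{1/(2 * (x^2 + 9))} pi * exp(-3 * Abs(k))/6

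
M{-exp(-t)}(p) -gamma(p)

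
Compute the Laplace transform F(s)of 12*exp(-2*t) 12/(s+2)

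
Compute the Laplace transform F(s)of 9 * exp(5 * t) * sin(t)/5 9/(5 * ((s - 5)^2 + 1))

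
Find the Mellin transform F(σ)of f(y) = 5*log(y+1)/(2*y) -5*pi*csc(pi*σ)/(2*σ - 2)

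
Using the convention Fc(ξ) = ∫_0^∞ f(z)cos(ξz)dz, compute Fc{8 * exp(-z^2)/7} 4 * sqrt(pi) * exp(-ξ^2/4)/7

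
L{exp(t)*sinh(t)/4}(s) 1/(4*s*(s - 2))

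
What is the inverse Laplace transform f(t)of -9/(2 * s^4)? -3 * t^3/4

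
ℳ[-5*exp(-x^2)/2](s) -5*gamma(s/2)/4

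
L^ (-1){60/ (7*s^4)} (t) 10*t^3/7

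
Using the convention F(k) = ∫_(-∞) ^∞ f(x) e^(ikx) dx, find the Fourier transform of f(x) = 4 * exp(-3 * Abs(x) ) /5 24/(5 * (k^2 + 9) ) 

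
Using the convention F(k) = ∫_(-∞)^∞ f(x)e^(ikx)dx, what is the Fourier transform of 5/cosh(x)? 5 * pi/cosh(pi * k/2)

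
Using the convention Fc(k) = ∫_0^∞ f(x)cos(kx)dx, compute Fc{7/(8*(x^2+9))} 7*pi*exp(-3*k)/48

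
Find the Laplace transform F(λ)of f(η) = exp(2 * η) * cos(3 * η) (λ - 2)/((λ - 2)^2 + 9)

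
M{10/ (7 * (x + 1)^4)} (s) 5 * gamma (s) * gamma (4 - s)/21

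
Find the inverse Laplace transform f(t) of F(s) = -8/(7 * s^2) -8 * t/7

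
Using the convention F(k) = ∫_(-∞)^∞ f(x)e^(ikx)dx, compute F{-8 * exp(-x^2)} -8 * sqrt(pi) * exp(-k^2/4)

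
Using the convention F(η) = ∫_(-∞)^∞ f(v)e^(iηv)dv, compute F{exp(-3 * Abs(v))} 6/(η^2 + 9)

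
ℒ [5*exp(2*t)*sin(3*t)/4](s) 15/(4*((s - 2)^2 + 9))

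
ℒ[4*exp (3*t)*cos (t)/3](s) 4*(s - 3)/ (3*( (s - 3)^2 + 1))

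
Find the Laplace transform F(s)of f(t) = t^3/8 3/(4*s^4)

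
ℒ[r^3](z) 6/z^4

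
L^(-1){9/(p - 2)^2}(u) 9 * u * exp(2 * u)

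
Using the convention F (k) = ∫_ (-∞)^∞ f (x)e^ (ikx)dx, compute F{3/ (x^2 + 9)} pi*exp (-3*Abs (k))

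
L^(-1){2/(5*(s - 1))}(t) 2*exp(t)/5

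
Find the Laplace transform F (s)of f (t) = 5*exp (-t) 5/ (s + 1)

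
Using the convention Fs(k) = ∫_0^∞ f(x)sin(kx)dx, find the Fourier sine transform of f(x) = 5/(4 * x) 5 * pi/8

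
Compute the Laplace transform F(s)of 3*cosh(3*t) 3*s/(s^2-9)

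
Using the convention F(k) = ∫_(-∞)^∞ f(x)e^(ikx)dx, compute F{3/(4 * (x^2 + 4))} 3 * pi * exp(-2 * Abs(k))/8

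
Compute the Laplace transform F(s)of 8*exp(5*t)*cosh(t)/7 8*(s - 5)/(7*((s - 5)^2-1))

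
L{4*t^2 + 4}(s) 8/s^3 + 4/s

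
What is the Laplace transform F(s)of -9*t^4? -216/s^5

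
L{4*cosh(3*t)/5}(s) 4*s/(5*(s^2 - 9))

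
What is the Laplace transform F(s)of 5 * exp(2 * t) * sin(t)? 5/((s - 2)^2 + 1)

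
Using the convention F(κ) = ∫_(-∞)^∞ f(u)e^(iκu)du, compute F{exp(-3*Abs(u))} 6/(κ^2 + 9)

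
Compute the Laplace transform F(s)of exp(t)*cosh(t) (s - 1)/(s*(s - 2))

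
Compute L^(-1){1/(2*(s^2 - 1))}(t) sinh(t)/2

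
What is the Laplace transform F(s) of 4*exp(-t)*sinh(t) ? 4/(s*(s+2) ) 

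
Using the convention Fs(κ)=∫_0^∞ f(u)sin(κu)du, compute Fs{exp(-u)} κ/(κ^2 + 1)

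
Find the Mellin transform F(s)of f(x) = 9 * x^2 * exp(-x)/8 9 * gamma(s + 2)/8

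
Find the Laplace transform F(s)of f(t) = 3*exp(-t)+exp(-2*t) 3/(s+1)+1/(s+2)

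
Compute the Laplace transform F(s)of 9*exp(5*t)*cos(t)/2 9*(s - 5)/(2*((s - 5)^2 + 1))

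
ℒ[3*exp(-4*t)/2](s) 3/(2*(s+4))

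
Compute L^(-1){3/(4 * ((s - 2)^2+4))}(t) 3 * exp(2 * t) * sin(2 * t)/8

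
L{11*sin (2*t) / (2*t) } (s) 11*atan (2/s) /2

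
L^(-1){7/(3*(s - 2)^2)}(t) 7*t*exp(2*t)/3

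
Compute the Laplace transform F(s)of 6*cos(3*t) 6*s/(s^2 + 9)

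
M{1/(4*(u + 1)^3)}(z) pi*(z - 2)*(z - 1)/(8*sin(pi*z))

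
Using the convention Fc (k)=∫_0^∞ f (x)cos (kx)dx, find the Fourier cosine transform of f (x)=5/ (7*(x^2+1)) 5*pi*exp (-k)/14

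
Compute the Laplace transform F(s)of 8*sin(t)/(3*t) 8*atan(1/s)/3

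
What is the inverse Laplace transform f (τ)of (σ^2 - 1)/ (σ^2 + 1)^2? τ*cos (τ)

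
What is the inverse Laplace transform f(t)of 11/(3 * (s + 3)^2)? 11 * t * exp(-3 * t)/3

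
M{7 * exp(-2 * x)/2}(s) 7 * gamma(s)/(2 * 2^s)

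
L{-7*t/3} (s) -7/ (3*s^2)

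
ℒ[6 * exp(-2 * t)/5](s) 6/(5 * (s + 2))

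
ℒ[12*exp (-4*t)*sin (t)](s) 12/ ( (s + 4)^2 + 1)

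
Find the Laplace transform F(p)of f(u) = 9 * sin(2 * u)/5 18/(5 * (p^2 + 4))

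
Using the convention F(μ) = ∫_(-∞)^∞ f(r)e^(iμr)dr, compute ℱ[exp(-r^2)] sqrt(pi)*exp(-μ^2/4)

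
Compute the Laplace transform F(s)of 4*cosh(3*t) 4*s/(s^2 - 9)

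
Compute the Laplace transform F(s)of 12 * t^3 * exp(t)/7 72/(7 * (s - 1)^4)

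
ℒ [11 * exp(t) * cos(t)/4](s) 11 * (s - 1)/(4 * ((s - 1)^2 + 1))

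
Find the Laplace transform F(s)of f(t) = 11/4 11/(4*s)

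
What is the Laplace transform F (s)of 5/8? 5/ (8 * s)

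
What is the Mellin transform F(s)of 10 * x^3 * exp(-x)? 10 * gamma(s + 3)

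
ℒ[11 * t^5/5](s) 264/s^6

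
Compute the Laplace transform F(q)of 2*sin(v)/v 2*atan(1/q)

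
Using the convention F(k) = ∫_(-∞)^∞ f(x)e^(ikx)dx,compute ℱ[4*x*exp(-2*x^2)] sqrt(2)*I*sqrt(pi)*k*exp(-k^2/8)/2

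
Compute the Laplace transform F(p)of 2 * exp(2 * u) 2/(p - 2)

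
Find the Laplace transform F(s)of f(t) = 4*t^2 8/s^3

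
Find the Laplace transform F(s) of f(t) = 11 11/s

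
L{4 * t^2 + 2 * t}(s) 8/s^3 + 2/s^2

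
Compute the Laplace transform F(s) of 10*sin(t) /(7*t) 10*atan(1/s) /7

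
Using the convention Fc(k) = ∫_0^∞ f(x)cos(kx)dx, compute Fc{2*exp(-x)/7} 2/(7*(k^2+1))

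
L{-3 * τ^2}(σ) -6/σ^3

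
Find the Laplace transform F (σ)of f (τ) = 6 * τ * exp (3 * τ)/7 6/ (7 * (σ - 3)^2)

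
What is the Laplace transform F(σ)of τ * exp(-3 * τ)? (σ + 3)^(-2)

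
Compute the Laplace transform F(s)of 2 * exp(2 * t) 2/(s - 2)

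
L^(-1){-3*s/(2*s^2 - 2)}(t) -3*cosh(t)/2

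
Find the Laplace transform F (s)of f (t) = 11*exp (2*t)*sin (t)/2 11/ (2*( (s - 2)^2+1))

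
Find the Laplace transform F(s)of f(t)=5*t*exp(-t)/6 5/(6*(s+1)^2)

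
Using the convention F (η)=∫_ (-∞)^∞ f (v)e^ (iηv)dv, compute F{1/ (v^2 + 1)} pi*exp (-Abs (η))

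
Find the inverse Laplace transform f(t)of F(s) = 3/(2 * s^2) 3 * t/2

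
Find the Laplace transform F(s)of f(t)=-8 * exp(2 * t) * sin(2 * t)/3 -16/(3 * (s - 2)^2 + 12)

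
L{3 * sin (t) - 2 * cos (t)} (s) 3/ (s^2+1) - 2 * s/ (s^2+1)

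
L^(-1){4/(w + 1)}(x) 4 * exp(-x)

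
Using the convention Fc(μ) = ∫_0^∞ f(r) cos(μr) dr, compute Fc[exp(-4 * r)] 4/(μ^2 + 16) 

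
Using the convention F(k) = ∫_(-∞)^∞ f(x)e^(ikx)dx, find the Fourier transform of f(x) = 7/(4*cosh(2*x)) 7*pi/(8*cosh(pi*k/4))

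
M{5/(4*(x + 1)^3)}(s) 5*pi*(s - 2)*(s - 1)/(8*sin(pi*s))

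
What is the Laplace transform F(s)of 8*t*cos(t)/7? 8*(s^2 - 1)/(7*(s^2 + 1)^2)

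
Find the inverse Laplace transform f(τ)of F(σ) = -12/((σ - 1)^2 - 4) -6*exp(τ)*sinh(2*τ)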